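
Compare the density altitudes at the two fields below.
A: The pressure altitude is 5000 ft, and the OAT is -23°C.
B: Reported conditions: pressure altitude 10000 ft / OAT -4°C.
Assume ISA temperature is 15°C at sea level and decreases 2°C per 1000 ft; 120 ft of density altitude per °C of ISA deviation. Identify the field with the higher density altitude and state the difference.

A: ISA temp = 5°C, deviation -28°C, DA = 5000 + 120 × (-28) = 1640 ft.
B: ISA temp = -5°C, deviation +1°C, DA = 10000 + 120 × 1 = 10120 ft.
B is higher by 10120 − 1640 = 8480 ft.

B by 8480 ft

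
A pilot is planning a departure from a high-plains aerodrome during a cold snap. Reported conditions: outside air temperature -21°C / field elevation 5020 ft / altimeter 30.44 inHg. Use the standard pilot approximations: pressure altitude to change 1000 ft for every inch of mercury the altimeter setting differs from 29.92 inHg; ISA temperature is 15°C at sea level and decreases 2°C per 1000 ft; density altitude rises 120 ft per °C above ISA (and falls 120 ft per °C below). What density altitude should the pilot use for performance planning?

1260 ft

Pressure altitude = 5020 + (29.92 − 30.44) × 1000 = 5020 + (-520) = 4500 ft.
ISA temperature at 4500 ft = 15 − 2 × (4500/1000) = 6°C.
ISA deviation = -21 − 6 = -27°C.
Density altitude = 4500 + 120 × (-27) = 1260 ft.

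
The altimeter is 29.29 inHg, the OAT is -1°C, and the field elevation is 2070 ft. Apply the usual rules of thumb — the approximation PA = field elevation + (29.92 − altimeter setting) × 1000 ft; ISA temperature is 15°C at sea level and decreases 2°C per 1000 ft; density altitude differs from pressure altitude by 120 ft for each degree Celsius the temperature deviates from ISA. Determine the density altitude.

Pressure altitude = 2070 + (29.92 − 29.29) × 1000 = 2070 + (+630) = 2700 ft.
ISA temperature at 2700 ft = 15 − 2 × (2700/1000) = 9.6°C.
ISA deviation = -1 − 9.6 = -10.6°C.
Density altitude = 2700 + 120 × (-10.6) = 1428 ft.

1428 ft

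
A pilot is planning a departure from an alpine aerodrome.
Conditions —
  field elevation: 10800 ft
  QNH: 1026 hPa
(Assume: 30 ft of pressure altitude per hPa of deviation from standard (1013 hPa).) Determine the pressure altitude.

10410 ft

Pressure correction = (1013 − 1026) × 30 = -390 ft.
Pressure altitude = 10800 + (-390) = 10410 ft.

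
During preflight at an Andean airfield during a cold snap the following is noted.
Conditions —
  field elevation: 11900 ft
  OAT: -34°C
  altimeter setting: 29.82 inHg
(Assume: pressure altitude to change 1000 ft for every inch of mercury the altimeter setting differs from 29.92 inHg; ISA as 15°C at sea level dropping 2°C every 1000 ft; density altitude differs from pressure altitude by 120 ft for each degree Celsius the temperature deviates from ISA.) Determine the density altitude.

Pressure altitude = 11900 + (29.92 − 29.82) × 1000 = 11900 + (+100) = 12000 ft.
ISA temperature at 12000 ft = 15 − 2 × (12000/1000) = -9°C.
ISA deviation = -34 − (-9) = -25°C.
Density altitude = 12000 + 120 × (-25) = 9000 ft.

9000 ft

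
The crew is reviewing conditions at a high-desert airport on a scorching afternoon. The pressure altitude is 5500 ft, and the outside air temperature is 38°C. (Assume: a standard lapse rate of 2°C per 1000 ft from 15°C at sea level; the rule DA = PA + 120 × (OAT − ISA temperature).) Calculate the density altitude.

ISA temperature at 5500 ft = 15 − 2 × (5500/1000) = 4°C.
ISA deviation = 38 − 4 = +34°C.
Density altitude = 5500 + 120 × (34) = 5500 + (+4080) = 9580 ft.

9580 ft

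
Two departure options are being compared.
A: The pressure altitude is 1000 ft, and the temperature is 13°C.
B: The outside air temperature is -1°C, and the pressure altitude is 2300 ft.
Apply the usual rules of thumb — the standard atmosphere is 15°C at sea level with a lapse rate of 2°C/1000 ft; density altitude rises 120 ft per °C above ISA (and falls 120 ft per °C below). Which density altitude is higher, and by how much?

A: ISA temp = 13°C, deviation 0°C, DA = 1000 + 120 × 0 = 1000 ft.
B: ISA temp = 10.4°C, deviation -11.4°C, DA = 2300 + 120 × (-11.4) = 932 ft.
A is higher by 1000 − 932 = 68 ft.

A by 68 ft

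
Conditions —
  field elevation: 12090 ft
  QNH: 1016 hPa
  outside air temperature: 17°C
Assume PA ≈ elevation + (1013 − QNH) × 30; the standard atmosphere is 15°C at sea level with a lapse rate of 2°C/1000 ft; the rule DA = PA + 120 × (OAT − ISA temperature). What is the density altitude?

15120 ft

Pressure altitude = 12090 + (1013 − 1016) × 30 = 12090 + (-90) = 12000 ft.
ISA temperature at 12000 ft = 15 − 2 × (12000/1000) = -9°C.
ISA deviation = 17 − (-9) = +26°C.
Density altitude = 12000 + 120 × (26) = 15120 ft.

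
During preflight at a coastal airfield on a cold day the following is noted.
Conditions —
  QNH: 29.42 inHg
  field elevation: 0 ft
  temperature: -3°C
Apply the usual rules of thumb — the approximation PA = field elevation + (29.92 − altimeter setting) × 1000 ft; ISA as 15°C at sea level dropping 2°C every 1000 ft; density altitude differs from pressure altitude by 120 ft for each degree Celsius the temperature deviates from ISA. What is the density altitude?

-1540 ft

Pressure altitude = 0 + (29.92 − 29.42) × 1000 = 0 + (+500) = 500 ft.
ISA temperature at 500 ft = 15 − 2 × (500/1000) = 14°C.
ISA deviation = -3 − 14 = -17°C.
Density altitude = 500 + 120 × (-17) = -1540 ft.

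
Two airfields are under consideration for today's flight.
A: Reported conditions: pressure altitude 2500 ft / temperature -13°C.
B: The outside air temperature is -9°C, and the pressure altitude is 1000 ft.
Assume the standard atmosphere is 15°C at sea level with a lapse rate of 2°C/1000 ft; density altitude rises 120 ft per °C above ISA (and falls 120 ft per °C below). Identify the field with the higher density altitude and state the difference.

A: ISA temp = 10°C, deviation -23°C, DA = 2500 + 120 × (-23) = -260 ft.
B: ISA temp = 13°C, deviation -22°C, DA = 1000 + 120 × (-22) = -1640 ft.
A is higher by -260 − (-1640) = 1380 ft.

A by 1380 ft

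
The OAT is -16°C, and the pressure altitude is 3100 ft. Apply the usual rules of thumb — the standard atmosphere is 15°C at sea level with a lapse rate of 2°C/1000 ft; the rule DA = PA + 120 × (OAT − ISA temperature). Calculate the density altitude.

ISA temperature at 3100 ft = 15 − 2 × (3100/1000) = 8.8°C.
ISA deviation = -16 − 8.8 = -24.8°C.
Density altitude = 3100 + 120 × (-24.8) = 3100 + (-2976) = 124 ft.

124 ft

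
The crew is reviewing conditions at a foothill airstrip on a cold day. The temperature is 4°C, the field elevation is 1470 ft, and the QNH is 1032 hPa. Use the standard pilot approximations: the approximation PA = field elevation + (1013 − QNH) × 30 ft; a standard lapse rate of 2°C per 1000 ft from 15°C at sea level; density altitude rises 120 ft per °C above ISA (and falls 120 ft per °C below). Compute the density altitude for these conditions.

-204 ft

Pressure altitude = 1470 + (1013 − 1032) × 30 = 1470 + (-570) = 900 ft.
ISA temperature at 900 ft = 15 − 2 × (900/1000) = 13.2°C.
ISA deviation = 4 − 13.2 = -9.2°C.
Density altitude = 900 + 120 × (-9.2) = -204 ft.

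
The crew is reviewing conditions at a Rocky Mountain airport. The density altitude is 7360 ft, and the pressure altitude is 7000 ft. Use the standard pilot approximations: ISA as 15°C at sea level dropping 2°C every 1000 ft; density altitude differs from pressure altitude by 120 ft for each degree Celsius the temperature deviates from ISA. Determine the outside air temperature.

4°C

Density altitude − pressure altitude = 7360 − 7000 = +360 ft.
At 120 ft/°C that is an ISA deviation of 360/120 = +3°C.
ISA temperature at 7000 ft = 15 − 2 × (7000/1000) = 1°C.
OAT = ISA + deviation = 1 + (+3) = 4°C.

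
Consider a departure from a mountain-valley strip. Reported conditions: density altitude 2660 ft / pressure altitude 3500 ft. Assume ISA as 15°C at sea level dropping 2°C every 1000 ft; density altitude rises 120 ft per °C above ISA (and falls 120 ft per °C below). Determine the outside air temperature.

Density altitude − pressure altitude = 2660 − 3500 = -840 ft.
At 120 ft/°C that is an ISA deviation of -840/120 = -7°C.
ISA temperature at 3500 ft = 15 − 2 × (3500/1000) = 8°C.
OAT = ISA + deviation = 8 + (-7) = 1°C.

1°C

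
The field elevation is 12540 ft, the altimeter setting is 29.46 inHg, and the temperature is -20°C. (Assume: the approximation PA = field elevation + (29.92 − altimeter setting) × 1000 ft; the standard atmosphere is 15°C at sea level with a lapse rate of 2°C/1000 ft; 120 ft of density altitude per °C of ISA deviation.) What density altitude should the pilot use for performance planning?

11920 ft

Pressure altitude = 12540 + (29.92 − 29.46) × 1000 = 12540 + (+460) = 13000 ft.
ISA temperature at 13000 ft = 15 − 2 × (13000/1000) = -11°C.
ISA deviation = -20 − (-11) = -9°C.
Density altitude = 13000 + 120 × (-9) = 11920 ft.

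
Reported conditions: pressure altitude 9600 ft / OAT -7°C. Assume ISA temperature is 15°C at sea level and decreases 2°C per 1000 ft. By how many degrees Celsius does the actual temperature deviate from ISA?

ISA-2.8°C

ISA temperature at 9600 ft = 15 − 2 × (9600/1000) = -4.2°C.
Deviation = OAT − ISA = -7 − (-4.2) = -2.8°C.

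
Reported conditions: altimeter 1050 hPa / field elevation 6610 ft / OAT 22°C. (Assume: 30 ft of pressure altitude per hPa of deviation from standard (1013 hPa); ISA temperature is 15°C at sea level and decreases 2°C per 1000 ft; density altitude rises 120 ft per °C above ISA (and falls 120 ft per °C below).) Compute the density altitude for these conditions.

7660 ft

Pressure altitude = 6610 + (1013 − 1050) × 30 = 6610 + (-1110) = 5500 ft.
ISA temperature at 5500 ft = 15 − 2 × (5500/1000) = 4°C.
ISA deviation = 22 − 4 = +18°C.
Density altitude = 5500 + 120 × (18) = 7660 ft.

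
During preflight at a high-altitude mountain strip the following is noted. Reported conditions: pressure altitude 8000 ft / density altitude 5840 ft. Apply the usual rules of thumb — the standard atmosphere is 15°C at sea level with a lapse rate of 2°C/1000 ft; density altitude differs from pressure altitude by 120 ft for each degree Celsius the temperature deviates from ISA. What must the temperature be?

-19°C

Density altitude − pressure altitude = 5840 − 8000 = -2160 ft.
At 120 ft/°C that is an ISA deviation of -2160/120 = -18°C.
ISA temperature at 8000 ft = 15 − 2 × (8000/1000) = -1°C.
OAT = ISA + deviation = -1 + (-18) = -19°C.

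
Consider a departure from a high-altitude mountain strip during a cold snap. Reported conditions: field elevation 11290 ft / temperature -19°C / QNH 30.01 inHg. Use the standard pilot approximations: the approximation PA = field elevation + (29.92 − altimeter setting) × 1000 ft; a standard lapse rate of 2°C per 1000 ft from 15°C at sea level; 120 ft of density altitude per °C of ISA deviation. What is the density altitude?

9808 ft

Pressure altitude = 11290 + (29.92 − 30.01) × 1000 = 11290 + (-90) = 11200 ft.
ISA temperature at 11200 ft = 15 − 2 × (11200/1000) = -7.4°C.
ISA deviation = -19 − (-7.4) = -11.6°C.
Density altitude = 11200 + 120 × (-11.6) = 9808 ft.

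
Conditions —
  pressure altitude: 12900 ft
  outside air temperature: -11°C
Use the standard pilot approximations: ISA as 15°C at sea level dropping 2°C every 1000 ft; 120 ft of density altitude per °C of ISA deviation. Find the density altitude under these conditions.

ISA temperature at 12900 ft = 15 − 2 × (12900/1000) = -10.8°C.
ISA deviation = -11 − (-10.8) = -0.2°C.
Density altitude = 12900 + 120 × (-0.2) = 12900 + (-24) = 12876 ft.

12876 ft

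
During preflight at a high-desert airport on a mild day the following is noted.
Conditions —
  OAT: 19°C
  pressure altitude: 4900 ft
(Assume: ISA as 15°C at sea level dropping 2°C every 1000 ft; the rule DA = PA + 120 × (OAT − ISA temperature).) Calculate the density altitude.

ISA temperature at 4900 ft = 15 − 2 × (4900/1000) = 5.2°C.
ISA deviation = 19 − 5.2 = +13.8°C.
Density altitude = 4900 + 120 × (13.8) = 4900 + (+1656) = 6556 ft.

6556 ft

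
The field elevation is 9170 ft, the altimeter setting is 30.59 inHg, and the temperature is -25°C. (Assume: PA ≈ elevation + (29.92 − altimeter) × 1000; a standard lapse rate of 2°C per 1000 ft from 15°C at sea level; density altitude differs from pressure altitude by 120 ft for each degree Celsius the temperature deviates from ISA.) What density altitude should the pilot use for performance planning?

5740 ft

Pressure altitude = 9170 + (29.92 − 30.59) × 1000 = 9170 + (-670) = 8500 ft.
ISA temperature at 8500 ft = 15 − 2 × (8500/1000) = -2°C.
ISA deviation = -25 − (-2) = -23°C.
Density altitude = 8500 + 120 × (-23) = 5740 ft.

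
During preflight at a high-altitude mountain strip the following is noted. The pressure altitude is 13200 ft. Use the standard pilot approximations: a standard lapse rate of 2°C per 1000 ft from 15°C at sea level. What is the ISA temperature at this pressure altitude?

-11.4°C

ISA temperature = 15 − 2 × (13200/1000) = 15 − 26.4 = -11.4°C.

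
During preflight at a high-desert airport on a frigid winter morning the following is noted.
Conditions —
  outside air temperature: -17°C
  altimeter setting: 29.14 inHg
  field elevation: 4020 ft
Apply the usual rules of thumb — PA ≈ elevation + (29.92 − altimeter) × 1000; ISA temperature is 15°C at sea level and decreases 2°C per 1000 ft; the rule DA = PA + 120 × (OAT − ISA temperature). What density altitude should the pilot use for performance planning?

Pressure altitude = 4020 + (29.92 − 29.14) × 1000 = 4020 + (+780) = 4800 ft.
ISA temperature at 4800 ft = 15 − 2 × (4800/1000) = 5.4°C.
ISA deviation = -17 − 5.4 = -22.4°C.
Density altitude = 4800 + 120 × (-22.4) = 2112 ft.

2112 ft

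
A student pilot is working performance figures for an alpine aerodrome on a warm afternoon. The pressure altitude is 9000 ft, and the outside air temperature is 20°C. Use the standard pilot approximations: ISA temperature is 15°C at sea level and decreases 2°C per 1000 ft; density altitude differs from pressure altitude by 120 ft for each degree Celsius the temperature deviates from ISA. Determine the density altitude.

11760 ft

ISA temperature at 9000 ft = 15 − 2 × (9000/1000) = -3°C.
ISA deviation = 20 − (-3) = +23°C.
Density altitude = 9000 + 120 × (23) = 9000 + (+2760) = 11760 ft.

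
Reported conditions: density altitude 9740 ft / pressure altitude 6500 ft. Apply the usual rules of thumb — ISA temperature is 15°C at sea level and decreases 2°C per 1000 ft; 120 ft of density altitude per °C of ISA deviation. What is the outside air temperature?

29°C

Density altitude − pressure altitude = 9740 − 6500 = +3240 ft.
At 120 ft/°C that is an ISA deviation of 3240/120 = +27°C.
ISA temperature at 6500 ft = 15 − 2 × (6500/1000) = 2°C.
OAT = ISA + deviation = 2 + (+27) = 29°C.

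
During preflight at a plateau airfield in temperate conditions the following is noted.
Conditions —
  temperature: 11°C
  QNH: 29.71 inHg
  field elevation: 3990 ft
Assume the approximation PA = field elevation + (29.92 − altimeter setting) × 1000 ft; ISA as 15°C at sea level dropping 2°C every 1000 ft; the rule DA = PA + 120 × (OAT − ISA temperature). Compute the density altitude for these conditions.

Pressure altitude = 3990 + (29.92 − 29.71) × 1000 = 3990 + (+210) = 4200 ft.
ISA temperature at 4200 ft = 15 − 2 × (4200/1000) = 6.6°C.
ISA deviation = 11 − 6.6 = +4.4°C.
Density altitude = 4200 + 120 × (4.4) = 4728 ft.

4728 ft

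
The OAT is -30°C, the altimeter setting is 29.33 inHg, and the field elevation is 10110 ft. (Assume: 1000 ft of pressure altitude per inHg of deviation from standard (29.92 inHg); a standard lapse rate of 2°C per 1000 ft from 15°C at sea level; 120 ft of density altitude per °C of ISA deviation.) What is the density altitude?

Pressure altitude = 10110 + (29.92 − 29.33) × 1000 = 10110 + (+590) = 10700 ft.
ISA temperature at 10700 ft = 15 − 2 × (10700/1000) = -6.4°C.
ISA deviation = -30 − (-6.4) = -23.6°C.
Density altitude = 10700 + 120 × (-23.6) = 7868 ft.

7868 ft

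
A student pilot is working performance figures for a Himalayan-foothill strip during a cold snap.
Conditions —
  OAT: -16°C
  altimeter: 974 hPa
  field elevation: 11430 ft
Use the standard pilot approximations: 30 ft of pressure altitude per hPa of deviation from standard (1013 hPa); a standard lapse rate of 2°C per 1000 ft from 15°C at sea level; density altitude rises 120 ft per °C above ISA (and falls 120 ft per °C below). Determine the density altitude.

Pressure altitude = 11430 + (1013 − 974) × 30 = 11430 + (+1170) = 12600 ft.
ISA temperature at 12600 ft = 15 − 2 × (12600/1000) = -10.2°C.
ISA deviation = -16 − (-10.2) = -5.8°C.
Density altitude = 12600 + 120 × (-5.8) = 11904 ft.

11904 ft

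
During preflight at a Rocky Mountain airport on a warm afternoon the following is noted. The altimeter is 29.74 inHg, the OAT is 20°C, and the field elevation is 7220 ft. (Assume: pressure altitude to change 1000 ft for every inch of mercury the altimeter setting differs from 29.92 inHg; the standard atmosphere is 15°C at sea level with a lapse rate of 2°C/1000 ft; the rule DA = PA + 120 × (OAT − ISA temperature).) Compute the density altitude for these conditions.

9776 ft

Pressure altitude = 7220 + (29.92 − 29.74) × 1000 = 7220 + (+180) = 7400 ft.
ISA temperature at 7400 ft = 15 − 2 × (7400/1000) = 0.2°C.
ISA deviation = 20 − 0.2 = +19.8°C.
Density altitude = 7400 + 120 × (19.8) = 9776 ft.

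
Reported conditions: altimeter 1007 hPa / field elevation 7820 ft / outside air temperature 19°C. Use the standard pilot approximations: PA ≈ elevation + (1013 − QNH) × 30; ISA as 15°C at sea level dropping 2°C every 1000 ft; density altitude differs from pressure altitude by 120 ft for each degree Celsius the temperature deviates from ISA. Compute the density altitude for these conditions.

10400 ft

Pressure altitude = 7820 + (1013 − 1007) × 30 = 7820 + (+180) = 8000 ft.
ISA temperature at 8000 ft = 15 − 2 × (8000/1000) = -1°C.
ISA deviation = 19 − (-1) = +20°C.
Density altitude = 8000 + 120 × (20) = 10400 ft.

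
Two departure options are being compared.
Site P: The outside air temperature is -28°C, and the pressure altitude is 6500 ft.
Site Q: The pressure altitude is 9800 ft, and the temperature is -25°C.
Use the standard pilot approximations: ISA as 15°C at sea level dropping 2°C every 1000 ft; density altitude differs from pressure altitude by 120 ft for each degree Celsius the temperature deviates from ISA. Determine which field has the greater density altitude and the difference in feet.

Site P: ISA temp = 2°C, deviation -30°C, DA = 6500 + 120 × (-30) = 2900 ft.
Site Q: ISA temp = -4.6°C, deviation -20.4°C, DA = 9800 + 120 × (-20.4) = 7352 ft.
Site Q is higher by 7352 − 2900 = 4452 ft.

Site Q by 4452 ft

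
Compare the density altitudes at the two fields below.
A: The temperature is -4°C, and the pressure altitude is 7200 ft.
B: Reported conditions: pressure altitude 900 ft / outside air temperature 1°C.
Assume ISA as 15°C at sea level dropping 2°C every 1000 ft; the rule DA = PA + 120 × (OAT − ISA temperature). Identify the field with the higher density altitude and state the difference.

A: ISA temp = 0.6°C, deviation -4.6°C, DA = 7200 + 120 × (-4.6) = 6648 ft.
B: ISA temp = 13.2°C, deviation -12.2°C, DA = 900 + 120 × (-12.2) = -564 ft.
A is higher by 6648 − (-564) = 7212 ft.

A by 7212 ft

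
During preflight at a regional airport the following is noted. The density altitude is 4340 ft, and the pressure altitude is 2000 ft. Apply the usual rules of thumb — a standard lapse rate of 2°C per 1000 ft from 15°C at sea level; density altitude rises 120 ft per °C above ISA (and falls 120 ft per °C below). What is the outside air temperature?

Density altitude − pressure altitude = 4340 − 2000 = +2340 ft.
At 120 ft/°C that is an ISA deviation of 2340/120 = +19.5°C.
ISA temperature at 2000 ft = 15 − 2 × (2000/1000) = 11°C.
OAT = ISA + deviation = 11 + (+19.5) = 30.5°C.

30.5°C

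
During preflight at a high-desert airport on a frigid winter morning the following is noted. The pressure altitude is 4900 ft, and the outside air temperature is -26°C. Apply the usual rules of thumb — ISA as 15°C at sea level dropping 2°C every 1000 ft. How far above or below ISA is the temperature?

ISA-31.2°C

ISA temperature at 4900 ft = 15 − 2 × (4900/1000) = 5.2°C.
Deviation = OAT − ISA = -26 − 5.2 = -31.2°C.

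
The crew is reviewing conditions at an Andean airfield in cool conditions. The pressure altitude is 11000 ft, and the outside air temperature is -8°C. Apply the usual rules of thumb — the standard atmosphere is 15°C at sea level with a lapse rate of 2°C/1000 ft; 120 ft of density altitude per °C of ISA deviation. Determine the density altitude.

ISA temperature at 11000 ft = 15 − 2 × (11000/1000) = -7°C.
ISA deviation = -8 − (-7) = -1°C.
Density altitude = 11000 + 120 × (-1) = 11000 + (-120) = 10880 ft.

10880 ft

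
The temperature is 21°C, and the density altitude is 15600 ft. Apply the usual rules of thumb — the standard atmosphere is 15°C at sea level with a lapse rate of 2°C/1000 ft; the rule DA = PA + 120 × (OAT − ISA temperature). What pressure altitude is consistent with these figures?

DA = PA + 120 × (OAT − (15 − 2·PA/1000)) = PA + 120·OAT − 1800 + 0.24·PA = 1.24·PA + 120·OAT − 1800.
So 1.24·PA = 15600 − 120 × 21 + 1800 = 14880.
PA = 14880 / 1.24 = 12000 ft.

12000 ft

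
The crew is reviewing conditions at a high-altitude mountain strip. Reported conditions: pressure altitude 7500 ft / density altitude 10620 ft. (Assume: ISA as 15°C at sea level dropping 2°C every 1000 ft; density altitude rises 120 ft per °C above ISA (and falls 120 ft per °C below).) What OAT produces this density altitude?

26°C

Density altitude − pressure altitude = 10620 − 7500 = +3120 ft.
At 120 ft/°C that is an ISA deviation of 3120/120 = +26°C.
ISA temperature at 7500 ft = 15 − 2 × (7500/1000) = 0°C.
OAT = ISA + deviation = 0 + (+26) = 26°C.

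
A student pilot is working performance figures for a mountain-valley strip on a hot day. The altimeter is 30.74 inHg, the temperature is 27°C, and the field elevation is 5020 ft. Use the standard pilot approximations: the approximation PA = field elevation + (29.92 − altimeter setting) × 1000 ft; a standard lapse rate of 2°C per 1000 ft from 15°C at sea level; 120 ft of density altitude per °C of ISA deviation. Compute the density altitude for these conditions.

Pressure altitude = 5020 + (29.92 − 30.74) × 1000 = 5020 + (-820) = 4200 ft.
ISA temperature at 4200 ft = 15 − 2 × (4200/1000) = 6.6°C.
ISA deviation = 27 − 6.6 = +20.4°C.
Density altitude = 4200 + 120 × (20.4) = 6648 ft.

6648 ft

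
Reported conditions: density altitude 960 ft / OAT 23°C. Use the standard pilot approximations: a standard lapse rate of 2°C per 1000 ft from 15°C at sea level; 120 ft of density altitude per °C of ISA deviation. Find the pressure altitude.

0 ft

DA = PA + 120 × (OAT − (15 − 2·PA/1000)) = PA + 120·OAT − 1800 + 0.24·PA = 1.24·PA + 120·OAT − 1800.
So 1.24·PA = 960 − 120 × 23 + 1800 = 0.
PA = 0 / 1.24 = 0 ft.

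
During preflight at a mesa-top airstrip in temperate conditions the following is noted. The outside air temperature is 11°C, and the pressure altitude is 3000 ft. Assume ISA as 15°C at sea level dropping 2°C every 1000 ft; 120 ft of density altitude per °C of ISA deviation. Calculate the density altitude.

3240 ft

ISA temperature at 3000 ft = 15 − 2 × (3000/1000) = 9°C.
ISA deviation = 11 − 9 = +2°C.
Density altitude = 3000 + 120 × (2) = 3000 + (+240) = 3240 ft.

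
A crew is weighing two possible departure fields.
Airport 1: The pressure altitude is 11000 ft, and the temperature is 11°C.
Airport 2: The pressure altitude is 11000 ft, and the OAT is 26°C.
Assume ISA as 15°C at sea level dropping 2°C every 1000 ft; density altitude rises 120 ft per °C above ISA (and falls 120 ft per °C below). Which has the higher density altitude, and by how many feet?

Airport 2 by 1800 ft

Airport 1: ISA temp = -7°C, deviation +18°C, DA = 11000 + 120 × 18 = 13160 ft.
Airport 2: ISA temp = -7°C, deviation +33°C, DA = 11000 + 120 × 33 = 14960 ft.
Airport 2 is higher by 14960 − 13160 = 1800 ft.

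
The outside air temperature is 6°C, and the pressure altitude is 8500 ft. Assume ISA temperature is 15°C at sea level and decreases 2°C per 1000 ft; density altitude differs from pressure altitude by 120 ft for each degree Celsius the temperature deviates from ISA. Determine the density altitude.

9460 ft

ISA temperature at 8500 ft = 15 − 2 × (8500/1000) = -2°C.
ISA deviation = 6 − (-2) = +8°C.
Density altitude = 8500 + 120 × (8) = 8500 + (+960) = 9460 ft.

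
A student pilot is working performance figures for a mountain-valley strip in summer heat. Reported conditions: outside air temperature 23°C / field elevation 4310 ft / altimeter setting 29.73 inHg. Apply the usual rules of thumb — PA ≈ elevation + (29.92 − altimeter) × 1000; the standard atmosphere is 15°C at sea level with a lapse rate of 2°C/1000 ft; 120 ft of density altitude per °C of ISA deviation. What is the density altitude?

6540 ft

Pressure altitude = 4310 + (29.92 − 29.73) × 1000 = 4310 + (+190) = 4500 ft.
ISA temperature at 4500 ft = 15 − 2 × (4500/1000) = 6°C.
ISA deviation = 23 − 6 = +17°C.
Density altitude = 4500 + 120 × (17) = 6540 ft.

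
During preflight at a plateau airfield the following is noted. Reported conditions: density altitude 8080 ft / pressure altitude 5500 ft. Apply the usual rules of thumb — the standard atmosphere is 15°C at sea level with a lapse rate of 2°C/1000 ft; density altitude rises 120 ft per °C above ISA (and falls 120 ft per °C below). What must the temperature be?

Density altitude − pressure altitude = 8080 − 5500 = +2580 ft.
At 120 ft/°C that is an ISA deviation of 2580/120 = +21.5°C.
ISA temperature at 5500 ft = 15 − 2 × (5500/1000) = 4°C.
OAT = ISA + deviation = 4 + (+21.5) = 25.5°C.

25.5°C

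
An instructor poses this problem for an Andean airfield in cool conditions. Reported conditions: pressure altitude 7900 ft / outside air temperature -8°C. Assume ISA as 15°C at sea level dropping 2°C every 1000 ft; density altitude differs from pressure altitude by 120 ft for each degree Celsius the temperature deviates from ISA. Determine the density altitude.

ISA temperature at 7900 ft = 15 − 2 × (7900/1000) = -0.8°C.
ISA deviation = -8 − (-0.8) = -7.2°C.
Density altitude = 7900 + 120 × (-7.2) = 7900 + (-864) = 7036 ft.

7036 ft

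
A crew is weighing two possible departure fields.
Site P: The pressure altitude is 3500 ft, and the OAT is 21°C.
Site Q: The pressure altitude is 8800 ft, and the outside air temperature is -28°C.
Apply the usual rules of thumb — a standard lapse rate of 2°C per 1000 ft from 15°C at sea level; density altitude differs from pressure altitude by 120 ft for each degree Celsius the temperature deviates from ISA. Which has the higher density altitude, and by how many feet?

Site P: ISA temp = 8°C, deviation +13°C, DA = 3500 + 120 × 13 = 5060 ft.
Site Q: ISA temp = -2.6°C, deviation -25.4°C, DA = 8800 + 120 × (-25.4) = 5752 ft.
Site Q is higher by 5752 − 5060 = 692 ft.

Site Q by 692 ft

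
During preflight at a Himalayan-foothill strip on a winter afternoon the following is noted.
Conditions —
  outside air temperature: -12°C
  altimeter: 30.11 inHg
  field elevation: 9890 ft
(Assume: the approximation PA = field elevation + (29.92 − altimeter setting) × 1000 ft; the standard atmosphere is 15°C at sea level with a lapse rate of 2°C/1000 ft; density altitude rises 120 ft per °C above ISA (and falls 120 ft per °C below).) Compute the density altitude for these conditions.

8788 ft

Pressure altitude = 9890 + (29.92 − 30.11) × 1000 = 9890 + (-190) = 9700 ft.
ISA temperature at 9700 ft = 15 − 2 × (9700/1000) = -4.4°C.
ISA deviation = -12 − (-4.4) = -7.6°C.
Density altitude = 9700 + 120 × (-7.6) = 8788 ft.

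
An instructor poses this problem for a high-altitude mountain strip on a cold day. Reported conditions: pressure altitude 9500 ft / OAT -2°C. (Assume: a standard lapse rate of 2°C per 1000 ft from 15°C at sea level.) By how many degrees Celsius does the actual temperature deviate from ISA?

ISA+2°C

ISA temperature at 9500 ft = 15 − 2 × (9500/1000) = -4°C.
Deviation = OAT − ISA = -2 − (-4) = +2°C.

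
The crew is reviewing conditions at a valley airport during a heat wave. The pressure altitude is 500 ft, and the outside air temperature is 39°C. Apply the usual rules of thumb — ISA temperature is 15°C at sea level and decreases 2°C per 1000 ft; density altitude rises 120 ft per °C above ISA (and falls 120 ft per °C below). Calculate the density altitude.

3500 ft

ISA temperature at 500 ft = 15 − 2 × (500/1000) = 14°C.
ISA deviation = 39 − 14 = +25°C.
Density altitude = 500 + 120 × (25) = 500 + (+3000) = 3500 ft.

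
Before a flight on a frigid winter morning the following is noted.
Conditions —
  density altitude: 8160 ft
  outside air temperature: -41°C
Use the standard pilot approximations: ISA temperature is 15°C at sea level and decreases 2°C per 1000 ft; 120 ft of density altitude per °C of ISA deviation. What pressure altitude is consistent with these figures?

12000 ft

DA = PA + 120 × (OAT − (15 − 2·PA/1000)) = PA + 120·OAT − 1800 + 0.24·PA = 1.24·PA + 120·OAT − 1800.
So 1.24·PA = 8160 − 120 × (-41) + 1800 = 14880.
PA = 14880 / 1.24 = 12000 ft.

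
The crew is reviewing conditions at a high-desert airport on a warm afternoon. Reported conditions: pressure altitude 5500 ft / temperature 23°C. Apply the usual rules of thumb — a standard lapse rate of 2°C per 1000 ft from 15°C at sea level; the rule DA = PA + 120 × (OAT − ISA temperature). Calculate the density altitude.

ISA temperature at 5500 ft = 15 − 2 × (5500/1000) = 4°C.
ISA deviation = 23 − 4 = +19°C.
Density altitude = 5500 + 120 × (19) = 5500 + (+2280) = 7780 ft.

7780 ft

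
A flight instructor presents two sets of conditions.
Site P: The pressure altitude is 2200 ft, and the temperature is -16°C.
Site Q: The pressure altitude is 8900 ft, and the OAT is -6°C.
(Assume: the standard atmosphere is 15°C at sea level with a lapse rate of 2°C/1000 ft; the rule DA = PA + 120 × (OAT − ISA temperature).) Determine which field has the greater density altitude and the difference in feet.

Site Q by 9508 ft

Site P: ISA temp = 10.6°C, deviation -26.6°C, DA = 2200 + 120 × (-26.6) = -992 ft.
Site Q: ISA temp = -2.8°C, deviation -3.2°C, DA = 8900 + 120 × (-3.2) = 8516 ft.
Site Q is higher by 8516 − (-992) = 9508 ft.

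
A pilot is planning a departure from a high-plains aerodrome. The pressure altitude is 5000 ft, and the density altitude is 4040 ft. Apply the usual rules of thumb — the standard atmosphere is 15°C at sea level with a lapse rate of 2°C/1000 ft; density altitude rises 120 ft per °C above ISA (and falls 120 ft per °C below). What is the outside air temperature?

Density altitude − pressure altitude = 4040 − 5000 = -960 ft.
At 120 ft/°C that is an ISA deviation of -960/120 = -8°C.
ISA temperature at 5000 ft = 15 − 2 × (5000/1000) = 5°C.
OAT = ISA + deviation = 5 + (-8) = -3°C.

-3°C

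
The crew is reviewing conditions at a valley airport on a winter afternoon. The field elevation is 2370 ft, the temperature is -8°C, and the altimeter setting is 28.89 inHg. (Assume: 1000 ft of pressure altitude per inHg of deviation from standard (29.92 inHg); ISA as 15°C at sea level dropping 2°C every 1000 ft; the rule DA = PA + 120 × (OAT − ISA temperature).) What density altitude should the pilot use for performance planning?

1456 ft

Pressure altitude = 2370 + (29.92 − 28.89) × 1000 = 2370 + (+1030) = 3400 ft.
ISA temperature at 3400 ft = 15 − 2 × (3400/1000) = 8.2°C.
ISA deviation = -8 − 8.2 = -16.2°C.
Density altitude = 3400 + 120 × (-16.2) = 1456 ft.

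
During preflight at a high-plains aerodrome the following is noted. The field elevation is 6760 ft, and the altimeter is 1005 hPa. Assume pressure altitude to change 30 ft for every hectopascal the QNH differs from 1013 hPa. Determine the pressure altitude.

7000 ft

Pressure correction = (1013 − 1005) × 30 = +240 ft.
Pressure altitude = 6760 + (+240) = 7000 ft.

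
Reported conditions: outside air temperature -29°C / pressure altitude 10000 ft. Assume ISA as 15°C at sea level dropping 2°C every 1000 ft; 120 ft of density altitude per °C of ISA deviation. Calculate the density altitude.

ISA temperature at 10000 ft = 15 − 2 × (10000/1000) = -5°C.
ISA deviation = -29 − (-5) = -24°C.
Density altitude = 10000 + 120 × (-24) = 10000 + (-2880) = 7120 ft.

7120 ft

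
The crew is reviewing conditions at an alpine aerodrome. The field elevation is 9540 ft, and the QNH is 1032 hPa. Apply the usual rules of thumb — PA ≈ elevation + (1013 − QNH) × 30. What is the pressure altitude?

8970 ft

Pressure correction = (1013 − 1032) × 30 = -570 ft.
Pressure altitude = 9540 + (-570) = 8970 ft.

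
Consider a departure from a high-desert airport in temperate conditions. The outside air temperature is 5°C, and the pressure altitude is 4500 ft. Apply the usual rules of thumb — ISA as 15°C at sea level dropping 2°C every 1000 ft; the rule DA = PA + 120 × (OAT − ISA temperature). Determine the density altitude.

4380 ft

ISA temperature at 4500 ft = 15 − 2 × (4500/1000) = 6°C.
ISA deviation = 5 − 6 = -1°C.
Density altitude = 4500 + 120 × (-1) = 4500 + (-120) = 4380 ft.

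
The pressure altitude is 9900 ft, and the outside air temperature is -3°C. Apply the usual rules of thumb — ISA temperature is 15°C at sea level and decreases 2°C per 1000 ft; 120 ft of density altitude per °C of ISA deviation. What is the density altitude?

ISA temperature at 9900 ft = 15 − 2 × (9900/1000) = -4.8°C.
ISA deviation = -3 − (-4.8) = +1.8°C.
Density altitude = 9900 + 120 × (1.8) = 9900 + (+216) = 10116 ft.

10116 ft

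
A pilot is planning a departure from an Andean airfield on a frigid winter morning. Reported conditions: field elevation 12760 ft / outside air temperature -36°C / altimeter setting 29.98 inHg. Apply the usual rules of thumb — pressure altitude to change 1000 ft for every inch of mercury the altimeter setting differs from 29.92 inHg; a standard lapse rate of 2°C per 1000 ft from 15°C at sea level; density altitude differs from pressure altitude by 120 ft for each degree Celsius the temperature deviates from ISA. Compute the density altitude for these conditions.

9628 ft

Pressure altitude = 12760 + (29.92 − 29.98) × 1000 = 12760 + (-60) = 12700 ft.
ISA temperature at 12700 ft = 15 − 2 × (12700/1000) = -10.4°C.
ISA deviation = -36 − (-10.4) = -25.6°C.
Density altitude = 12700 + 120 × (-25.6) = 9628 ft.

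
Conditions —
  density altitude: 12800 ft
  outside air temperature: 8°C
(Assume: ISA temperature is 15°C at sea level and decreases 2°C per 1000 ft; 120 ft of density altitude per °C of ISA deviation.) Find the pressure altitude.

DA = PA + 120 × (OAT − (15 − 2·PA/1000)) = PA + 120·OAT − 1800 + 0.24·PA = 1.24·PA + 120·OAT − 1800.
So 1.24·PA = 12800 − 120 × 8 + 1800 = 13640.
PA = 13640 / 1.24 = 11000 ft.

11000 ft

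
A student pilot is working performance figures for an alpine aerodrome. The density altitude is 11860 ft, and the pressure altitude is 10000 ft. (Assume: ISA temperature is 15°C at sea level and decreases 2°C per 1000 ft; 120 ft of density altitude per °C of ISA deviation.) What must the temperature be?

10.5°C

Density altitude − pressure altitude = 11860 − 10000 = +1860 ft.
At 120 ft/°C that is an ISA deviation of 1860/120 = +15.5°C.
ISA temperature at 10000 ft = 15 − 2 × (10000/1000) = -5°C.
OAT = ISA + deviation = -5 + (+15.5) = 10.5°C.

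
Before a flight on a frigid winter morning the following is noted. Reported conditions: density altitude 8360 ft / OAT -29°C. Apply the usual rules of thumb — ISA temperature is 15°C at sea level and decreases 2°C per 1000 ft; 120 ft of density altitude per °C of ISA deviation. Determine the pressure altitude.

DA = PA + 120 × (OAT − (15 − 2·PA/1000)) = PA + 120·OAT − 1800 + 0.24·PA = 1.24·PA + 120·OAT − 1800.
So 1.24·PA = 8360 − 120 × (-29) + 1800 = 13640.
PA = 13640 / 1.24 = 11000 ft.

11000 ft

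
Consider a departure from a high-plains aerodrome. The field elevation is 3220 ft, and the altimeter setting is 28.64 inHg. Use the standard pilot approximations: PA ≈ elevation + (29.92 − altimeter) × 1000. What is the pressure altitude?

4500 ft

Pressure correction = (29.92 − 28.64) × 1000 = +1280 ft.
Pressure altitude = 3220 + (+1280) = 4500 ft.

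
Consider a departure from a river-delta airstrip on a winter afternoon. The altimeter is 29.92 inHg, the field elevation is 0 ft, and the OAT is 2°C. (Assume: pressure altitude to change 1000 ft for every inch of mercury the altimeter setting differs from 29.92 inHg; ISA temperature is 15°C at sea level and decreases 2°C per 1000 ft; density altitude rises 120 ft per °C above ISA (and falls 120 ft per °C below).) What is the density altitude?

-1560 ft

Pressure altitude = 0 + (29.92 − 29.92) × 1000 = 0 + (0) = 0 ft.
ISA temperature at 0 ft = 15 − 2 × (0/1000) = 15°C.
ISA deviation = 2 − 15 = -13°C.
Density altitude = 0 + 120 × (-13) = -1560 ft.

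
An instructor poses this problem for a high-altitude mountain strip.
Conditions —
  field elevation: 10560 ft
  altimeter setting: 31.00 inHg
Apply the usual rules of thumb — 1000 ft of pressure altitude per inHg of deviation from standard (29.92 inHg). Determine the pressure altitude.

9480 ft

Pressure correction = (29.92 − 31.00) × 1000 = -1080 ft.
Pressure altitude = 10560 + (-1080) = 9480 ft.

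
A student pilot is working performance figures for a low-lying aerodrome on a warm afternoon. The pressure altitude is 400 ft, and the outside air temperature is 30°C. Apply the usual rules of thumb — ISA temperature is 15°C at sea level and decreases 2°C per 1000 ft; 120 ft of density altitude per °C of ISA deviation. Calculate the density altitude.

ISA temperature at 400 ft = 15 − 2 × (400/1000) = 14.2°C.
ISA deviation = 30 − 14.2 = +15.8°C.
Density altitude = 400 + 120 × (15.8) = 400 + (+1896) = 2296 ft.

2296 ft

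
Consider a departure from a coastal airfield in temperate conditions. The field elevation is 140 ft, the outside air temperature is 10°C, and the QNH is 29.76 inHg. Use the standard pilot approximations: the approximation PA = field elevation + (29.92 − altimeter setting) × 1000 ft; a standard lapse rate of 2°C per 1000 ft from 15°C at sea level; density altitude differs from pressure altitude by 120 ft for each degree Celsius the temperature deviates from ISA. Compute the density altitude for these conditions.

Pressure altitude = 140 + (29.92 − 29.76) × 1000 = 140 + (+160) = 300 ft.
ISA temperature at 300 ft = 15 − 2 × (300/1000) = 14.4°C.
ISA deviation = 10 − 14.4 = -4.4°C.
Density altitude = 300 + 120 × (-4.4) = -228 ft.

-228 ft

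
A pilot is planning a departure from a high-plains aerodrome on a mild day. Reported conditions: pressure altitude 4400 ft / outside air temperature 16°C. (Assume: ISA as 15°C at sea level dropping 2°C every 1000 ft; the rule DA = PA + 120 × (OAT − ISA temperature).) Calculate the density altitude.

5576 ft

ISA temperature at 4400 ft = 15 − 2 × (4400/1000) = 6.2°C.
ISA deviation = 16 − 6.2 = +9.8°C.
Density altitude = 4400 + 120 × (9.8) = 4400 + (+1176) = 5576 ft.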